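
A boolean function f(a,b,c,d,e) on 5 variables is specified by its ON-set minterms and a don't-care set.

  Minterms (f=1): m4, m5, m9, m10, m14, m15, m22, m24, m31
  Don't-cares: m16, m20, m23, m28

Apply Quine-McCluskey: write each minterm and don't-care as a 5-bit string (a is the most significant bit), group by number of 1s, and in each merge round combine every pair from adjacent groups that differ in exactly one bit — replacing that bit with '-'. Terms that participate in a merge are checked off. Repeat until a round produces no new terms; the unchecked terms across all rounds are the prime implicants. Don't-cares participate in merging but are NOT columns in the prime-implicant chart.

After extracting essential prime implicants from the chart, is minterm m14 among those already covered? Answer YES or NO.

YES

Round 0: 00100✓ 00101✓ 01001 01010✓ 01110✓ 01111✓ 10000✓ 10100✓ 10110✓ 10111✓ 11000✓ 11100✓ 11111✓
Round 1: -0100 -1111 0010- 01-10 0111- 1-000✓ 1-100✓ 1-111 10-00✓ 101-0 1011- 11-00✓
Round 2: 1--00
PIs = {-0100, -1111, 0010-, 01-10, 01001, 0111-, 1--00, 1-111, 101-0, 1011-}
Coverage chart:
  m4: -0100,0010-
  m5: 0010- ←essential
  m9: 01001 ←essential
  m10: 01-10 ←essential
  m14: 01-10,0111-
  m15: -1111,0111-
  m22: 101-0,1011-
  m24: 1--00 ←essential
  m31: -1111,1-111
Essential: 0010-, 01-10, 01001, 1--00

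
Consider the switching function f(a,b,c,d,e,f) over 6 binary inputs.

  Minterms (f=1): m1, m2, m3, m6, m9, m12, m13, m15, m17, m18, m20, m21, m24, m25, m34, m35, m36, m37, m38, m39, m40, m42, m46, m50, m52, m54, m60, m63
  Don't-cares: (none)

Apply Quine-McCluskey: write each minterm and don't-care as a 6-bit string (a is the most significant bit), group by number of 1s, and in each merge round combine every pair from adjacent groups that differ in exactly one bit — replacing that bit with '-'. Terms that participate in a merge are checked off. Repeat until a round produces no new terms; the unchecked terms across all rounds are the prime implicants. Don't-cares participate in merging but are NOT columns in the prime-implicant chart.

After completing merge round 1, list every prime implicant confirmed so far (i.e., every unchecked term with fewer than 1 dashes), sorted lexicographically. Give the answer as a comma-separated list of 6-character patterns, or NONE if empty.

111111

Round 0: 000001✓ 000010✓ 000011✓ 000110✓ 001001✓ 001100✓ 001101✓ 001111✓ 010001✓ 010010✓ 010100✓ 010101✓ 011000✓ 011001✓ 100010✓ 100011✓ 100100✓ 100101✓ 100110✓ 100111✓ 101000✓ 101010✓ 101110✓ 110010✓ 110100✓ 110110✓ 111100✓ 111111
Round 1: -00010✓ -00011✓ -00110✓ -10010✓ -10100 0-0001✓ 0-0010✓ 0-1001✓ 00-001✓ 000-10✓ 0000-1 00001-✓ 001-01 0011-1 00110- 01-001✓ 010-01 01010- 01100- 1-0010✓ 1-0100✓ 1-0110✓ 10-010✓ 10-110✓ 100-10✓ 100-11✓ 10001-✓ 1001-0✓ 1001-1✓ 10010-✓ 10011-✓ 101-10✓ 1010-0 11-100 110-10✓ 1101-0✓
Round 2: --0010 -00-10 -0001- 0--001 1-0-10 1-01-0 10--10 100-1- 1001--
PIs = {--0010, -00-10, -0001-, -10100, 0--001, 0000-1, 001-01, 0011-1, 00110-, 010-01, 01010-, 01100-, 1-0-10, 1-01-0, 10--10, 100-1-, 1001--, 1010-0, 11-100, 111111}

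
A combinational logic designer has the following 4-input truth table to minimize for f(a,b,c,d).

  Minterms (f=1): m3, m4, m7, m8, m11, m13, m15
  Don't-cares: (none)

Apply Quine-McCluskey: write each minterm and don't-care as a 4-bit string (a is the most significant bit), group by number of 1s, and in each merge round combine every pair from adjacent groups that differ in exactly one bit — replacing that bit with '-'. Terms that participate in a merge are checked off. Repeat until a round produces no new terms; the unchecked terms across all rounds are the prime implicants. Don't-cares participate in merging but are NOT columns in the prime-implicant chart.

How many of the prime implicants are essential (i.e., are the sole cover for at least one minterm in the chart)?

4

Round 0: 0011✓ 0100 0111✓ 1000 1011✓ 1101✓ 1111✓
Round 1: -011✓ -111✓ 0-11✓ 1-11✓ 11-1
Round 2: --11
PIs = {--11, 0100, 1000, 11-1}
Coverage chart:
  m3: --11 ←essential
  m4: 0100 ←essential
  m7: --11 ←essential
  m8: 1000 ←essential
  m11: --11 ←essential
  m13: 11-1 ←essential
  m15: --11,11-1
Essential: --11, 0100, 1000, 11-1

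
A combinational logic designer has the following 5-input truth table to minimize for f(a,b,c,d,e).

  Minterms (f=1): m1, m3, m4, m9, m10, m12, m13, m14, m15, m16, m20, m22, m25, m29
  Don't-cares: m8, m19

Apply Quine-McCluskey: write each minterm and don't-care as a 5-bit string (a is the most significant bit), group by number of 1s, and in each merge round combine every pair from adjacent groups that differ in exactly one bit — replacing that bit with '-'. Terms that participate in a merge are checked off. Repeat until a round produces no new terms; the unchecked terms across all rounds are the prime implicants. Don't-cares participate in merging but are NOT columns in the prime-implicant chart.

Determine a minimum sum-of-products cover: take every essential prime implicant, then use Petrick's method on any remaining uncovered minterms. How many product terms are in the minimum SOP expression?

7

size-2^0 implicants → 00001(✓)  00011(✓)  00100(✓)  01000(✓)  01001(✓)  01010(✓)  01100(✓)  01101(✓)  01110(✓)  01111(✓)  10000(✓)  10011(✓)  10100(✓)  10110(✓)  11001(✓)  11101(✓)
size-2^1 implicants → -0011  -0100  -1001(✓)  -1101(✓)  0-001  0-100  000-1  01-00(✓)  01-01(✓)  01-10(✓)  010-0(✓)  0100-(✓)  011-0(✓)  011-1(✓)  0110-(✓)  0111-(✓)  10-00  101-0  11-01(✓)
size-2^2 implicants → -1-01  01--0  01-0-  011--
Unchecked terms (primes): -0011, -0100, -1-01, 0-001, 0-100, 000-1, 01--0, 01-0-, 011--, 10-00, 101-0
Minterm coverage:
  m1 ⊆ 0-001,000-1
  m3 ⊆ -0011,000-1
  m4 ⊆ -0100,0-100
  m9 ⊆ -1-01,0-001,01-0-
  m10 ⊆ 01--0 [E]
  m12 ⊆ 0-100,01--0,01-0-,011--
  m13 ⊆ -1-01,01-0-,011--
  m14 ⊆ 01--0,011--
  m15 ⊆ 011-- [E]
  m16 ⊆ 10-00 [E]
  m20 ⊆ -0100,10-00,101-0
  m22 ⊆ 101-0 [E]
  m25 ⊆ -1-01 [E]
  m29 ⊆ -1-01 [E]
E = {-1-01, 01--0, 011--, 10-00, 101-0}
Petrick residual → -0100, 000-1
Cover = b'cd'e' + bd'e + a'b'c'e + a'be' + a'bc + ab'd'e' + ab'ce'  |cover|=7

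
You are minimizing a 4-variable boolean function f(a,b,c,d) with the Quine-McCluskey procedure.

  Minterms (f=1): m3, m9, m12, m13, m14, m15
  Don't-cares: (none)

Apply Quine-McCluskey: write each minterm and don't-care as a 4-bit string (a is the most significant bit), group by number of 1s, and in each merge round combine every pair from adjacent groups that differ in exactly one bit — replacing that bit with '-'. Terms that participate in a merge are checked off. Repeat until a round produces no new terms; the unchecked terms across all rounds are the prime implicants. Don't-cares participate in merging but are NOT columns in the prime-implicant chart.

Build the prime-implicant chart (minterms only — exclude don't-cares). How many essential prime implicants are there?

3

Round 0: 0011 1001✓ 1100✓ 1101✓ 1110✓ 1111✓
Round 1: 1-01 11-0✓ 11-1✓ 110-✓ 111-✓
Round 2: 11--
PIs = {0011, 1-01, 11--}
Coverage chart:
  m3: 0011 ←essential
  m9: 1-01 ←essential
  m12: 11-- ←essential
  m13: 1-01,11--
  m14: 11-- ←essential
  m15: 11-- ←essential
Essential: 0011, 1-01, 11--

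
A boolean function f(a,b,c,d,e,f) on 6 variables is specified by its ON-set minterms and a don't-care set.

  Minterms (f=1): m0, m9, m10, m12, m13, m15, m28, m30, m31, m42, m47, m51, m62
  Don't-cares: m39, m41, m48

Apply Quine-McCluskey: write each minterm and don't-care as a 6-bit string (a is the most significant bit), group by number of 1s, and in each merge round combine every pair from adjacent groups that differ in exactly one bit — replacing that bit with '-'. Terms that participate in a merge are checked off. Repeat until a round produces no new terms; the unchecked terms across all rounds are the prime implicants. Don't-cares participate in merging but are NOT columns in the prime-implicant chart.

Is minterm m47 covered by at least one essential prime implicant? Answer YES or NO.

NO

[col 0] 000000, 001001*, 001010*, 001100*, 001101*, 001111*, 011100*, 011110*, 011111*, 100111*, 101001*, 101010*, 101111*, 110000, 110011, 111110*
[col 1] -01001, -01010, -01111, -11110, 0-1100, 0-1111, 001-01, 0011-1, 00110-, 0111-0, 01111-, 10-111
Prime implicants: -01001, -01010, -01111, -11110, 0-1100, 0-1111, 000000, 001-01, 0011-1, 00110-, 0111-0, 01111-, 10-111, 110000, 110011
PI chart (minterm → PIs covering it):
  0 | 000000  (sole → essential)
  9 | -01001,001-01
  10 | -01010  (sole → essential)
  12 | 0-1100,00110-
  13 | 001-01,0011-1,00110-
  15 | -01111,0-1111,0011-1
  28 | 0-1100,0111-0
  30 | -11110,0111-0,01111-
  31 | 0-1111,01111-
  42 | -01010  (sole → essential)
  47 | -01111,10-111
  51 | 110011  (sole → essential)
  62 | -11110  (sole → essential)
Essential prime implicants: -01010, -11110, 000000, 110011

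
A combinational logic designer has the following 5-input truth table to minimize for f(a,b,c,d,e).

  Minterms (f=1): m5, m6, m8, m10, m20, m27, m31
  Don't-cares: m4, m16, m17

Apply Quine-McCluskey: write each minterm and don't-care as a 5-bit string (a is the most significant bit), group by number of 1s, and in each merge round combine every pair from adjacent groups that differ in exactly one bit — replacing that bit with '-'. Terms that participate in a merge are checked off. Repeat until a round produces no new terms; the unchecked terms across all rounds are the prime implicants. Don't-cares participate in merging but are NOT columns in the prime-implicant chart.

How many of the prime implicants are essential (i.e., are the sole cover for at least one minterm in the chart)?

size-2^0 implicants → 00100(✓)  00101(✓)  00110(✓)  01000(✓)  01010(✓)  10000(✓)  10001(✓)  10100(✓)  11011(✓)  11111(✓)
size-2^1 implicants → -0100  001-0  0010-  010-0  10-00  1000-  11-11
Unchecked terms (primes): -0100, 001-0, 0010-, 010-0, 10-00, 1000-, 11-11
Minterm coverage:
  m5 ⊆ 0010- [E]
  m6 ⊆ 001-0 [E]
  m8 ⊆ 010-0 [E]
  m10 ⊆ 010-0 [E]
  m20 ⊆ -0100,10-00
  m27 ⊆ 11-11 [E]
  m31 ⊆ 11-11 [E]
E = {001-0, 0010-, 010-0, 11-11}

4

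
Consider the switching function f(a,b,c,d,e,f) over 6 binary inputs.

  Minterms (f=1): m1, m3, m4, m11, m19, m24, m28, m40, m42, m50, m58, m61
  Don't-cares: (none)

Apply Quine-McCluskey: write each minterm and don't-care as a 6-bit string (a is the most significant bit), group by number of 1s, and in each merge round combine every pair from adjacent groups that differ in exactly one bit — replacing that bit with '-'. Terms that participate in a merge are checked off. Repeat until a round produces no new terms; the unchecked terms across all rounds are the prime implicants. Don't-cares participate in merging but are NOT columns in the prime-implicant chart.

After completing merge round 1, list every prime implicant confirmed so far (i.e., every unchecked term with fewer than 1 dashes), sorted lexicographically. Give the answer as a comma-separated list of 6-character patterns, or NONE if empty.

000100, 111101

Round 0: 000001✓ 000011✓ 000100 001011✓ 010011✓ 011000✓ 011100✓ 101000✓ 101010✓ 110010✓ 111010✓ 111101
Round 1: 0-0011 00-011 0000-1 011-00 1-1010 1010-0 11-010
PIs = {0-0011, 00-011, 0000-1, 000100, 011-00, 1-1010, 1010-0, 11-010, 111101}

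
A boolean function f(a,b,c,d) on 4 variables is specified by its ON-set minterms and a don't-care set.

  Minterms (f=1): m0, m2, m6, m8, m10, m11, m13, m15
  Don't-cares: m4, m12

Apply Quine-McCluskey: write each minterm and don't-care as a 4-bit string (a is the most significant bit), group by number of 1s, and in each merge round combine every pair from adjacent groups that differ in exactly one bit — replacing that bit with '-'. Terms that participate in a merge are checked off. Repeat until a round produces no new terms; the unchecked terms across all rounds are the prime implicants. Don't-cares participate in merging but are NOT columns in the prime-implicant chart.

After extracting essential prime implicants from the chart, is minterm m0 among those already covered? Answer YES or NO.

size-2^0 implicants → 0000(✓)  0010(✓)  0100(✓)  0110(✓)  1000(✓)  1010(✓)  1011(✓)  1100(✓)  1101(✓)  1111(✓)
size-2^1 implicants → -000(✓)  -010(✓)  -100(✓)  0-00(✓)  0-10(✓)  00-0(✓)  01-0(✓)  1-00(✓)  1-11  10-0(✓)  101-  11-1  110-
size-2^2 implicants → --00  -0-0  0--0
Unchecked terms (primes): --00, -0-0, 0--0, 1-11, 101-, 11-1, 110-
Minterm coverage:
  m0 ⊆ --00,-0-0,0--0
  m2 ⊆ -0-0,0--0
  m6 ⊆ 0--0 [E]
  m8 ⊆ --00,-0-0
  m10 ⊆ -0-0,101-
  m11 ⊆ 1-11,101-
  m13 ⊆ 11-1,110-
  m15 ⊆ 1-11,11-1
E = {0--0}

YES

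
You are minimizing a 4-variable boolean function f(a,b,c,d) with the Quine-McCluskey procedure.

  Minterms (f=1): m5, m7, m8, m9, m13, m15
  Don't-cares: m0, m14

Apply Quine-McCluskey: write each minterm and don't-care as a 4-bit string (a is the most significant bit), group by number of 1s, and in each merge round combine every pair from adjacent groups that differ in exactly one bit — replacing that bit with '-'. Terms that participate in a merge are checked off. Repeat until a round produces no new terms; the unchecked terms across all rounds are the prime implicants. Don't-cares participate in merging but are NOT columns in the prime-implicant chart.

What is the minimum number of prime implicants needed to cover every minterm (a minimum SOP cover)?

Round 0: 0000✓ 0101✓ 0111✓ 1000✓ 1001✓ 1101✓ 1110✓ 1111✓
Round 1: -000 -101✓ -111✓ 01-1✓ 1-01 100- 11-1✓ 111-
Round 2: -1-1
PIs = {-000, -1-1, 1-01, 100-, 111-}
Coverage chart:
  m5: -1-1 ←essential
  m7: -1-1 ←essential
  m8: -000,100-
  m9: 1-01,100-
  m13: -1-1,1-01
  m15: -1-1,111-
Essential: -1-1
Petrick residual → 100-
Min cover (2 terms): bd + ab'c'

2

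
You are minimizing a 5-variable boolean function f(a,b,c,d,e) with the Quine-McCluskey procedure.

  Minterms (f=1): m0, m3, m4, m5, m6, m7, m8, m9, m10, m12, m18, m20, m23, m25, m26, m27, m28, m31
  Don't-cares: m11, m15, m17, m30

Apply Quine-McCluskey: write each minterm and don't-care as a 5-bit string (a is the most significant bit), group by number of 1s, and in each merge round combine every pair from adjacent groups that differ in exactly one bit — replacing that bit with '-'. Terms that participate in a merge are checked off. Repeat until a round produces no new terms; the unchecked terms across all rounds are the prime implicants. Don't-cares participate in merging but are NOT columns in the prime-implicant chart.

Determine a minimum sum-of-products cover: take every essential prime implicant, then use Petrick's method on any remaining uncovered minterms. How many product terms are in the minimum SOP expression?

[col 0] 00000*, 00011*, 00100*, 00101*, 00110*, 00111*, 01000*, 01001*, 01010*, 01011*, 01100*, 01111*, 10001*, 10010*, 10100*, 10111*, 11001*, 11010*, 11011*, 11100*, 11110*, 11111*
[col 1] -0100*, -0111*, -1001*, -1010*, -1011*, -1100*, -1111*, 0-000*, 0-011*, 0-100*, 0-111*, 00-00*, 00-11*, 001-0*, 001-1*, 0010-*, 0011-*, 01-00*, 01-11*, 010-0*, 010-1*, 0100-*, 0101-*, 1-001, 1-010, 1-100*, 1-111*, 11-10*, 11-11*, 110-1*, 1101-*, 111-0, 1111-*
[col 2] --100, --111, -1-11, -10-1, -101-, 0--00, 0--11, 001--, 010--, 11-1-
Prime implicants: --100, --111, -1-11, -10-1, -101-, 0--00, 0--11, 001--, 010--, 1-001, 1-010, 11-1-, 111-0
PI chart (minterm → PIs covering it):
  0 | 0--00  (sole → essential)
  3 | 0--11  (sole → essential)
  4 | --100,0--00,001--
  5 | 001--  (sole → essential)
  6 | 001--  (sole → essential)
  7 | --111,0--11,001--
  8 | 0--00,010--
  9 | -10-1,010--
  10 | -101-,010--
  12 | --100,0--00
  18 | 1-010  (sole → essential)
  20 | --100  (sole → essential)
  23 | --111  (sole → essential)
  25 | -10-1,1-001
  26 | -101-,1-010,11-1-
  27 | -1-11,-10-1,-101-,11-1-
  28 | --100,111-0
  31 | --111,-1-11,11-1-
Essential prime implicants: --100, --111, 0--00, 0--11, 001--, 1-010
Petrick residual → -10-1, -101-
Minimum SOP uses 8 PIs: cd'e' + cde + bc'e + bc'd + a'd'e' + a'de + a'b'c + ac'de'

8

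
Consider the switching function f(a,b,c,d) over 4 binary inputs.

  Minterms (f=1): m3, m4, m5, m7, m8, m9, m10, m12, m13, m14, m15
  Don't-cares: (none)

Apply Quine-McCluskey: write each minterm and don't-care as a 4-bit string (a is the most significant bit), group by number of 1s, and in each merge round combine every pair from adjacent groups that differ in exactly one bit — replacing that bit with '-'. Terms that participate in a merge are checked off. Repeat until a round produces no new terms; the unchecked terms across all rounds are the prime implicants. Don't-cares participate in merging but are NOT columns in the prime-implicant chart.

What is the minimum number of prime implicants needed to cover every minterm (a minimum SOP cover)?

5

[col 0] 0011*, 0100*, 0101*, 0111*, 1000*, 1001*, 1010*, 1100*, 1101*, 1110*, 1111*
[col 1] -100*, -101*, -111*, 0-11, 01-1*, 010-*, 1-00*, 1-01*, 1-10*, 10-0*, 100-*, 11-0*, 11-1*, 110-*, 111-*
[col 2] -1-1, -10-, 1--0, 1-0-, 11--
Prime implicants: -1-1, -10-, 0-11, 1--0, 1-0-, 11--
PI chart (minterm → PIs covering it):
  3 | 0-11  (sole → essential)
  4 | -10-  (sole → essential)
  5 | -1-1,-10-
  7 | -1-1,0-11
  8 | 1--0,1-0-
  9 | 1-0-  (sole → essential)
  10 | 1--0  (sole → essential)
  12 | -10-,1--0,1-0-,11--
  13 | -1-1,-10-,1-0-,11--
  14 | 1--0,11--
  15 | -1-1,11--
Essential prime implicants: -10-, 0-11, 1--0, 1-0-
Petrick residual → -1-1
Minimum SOP uses 5 PIs: bd + bc' + a'cd + ad' + ac'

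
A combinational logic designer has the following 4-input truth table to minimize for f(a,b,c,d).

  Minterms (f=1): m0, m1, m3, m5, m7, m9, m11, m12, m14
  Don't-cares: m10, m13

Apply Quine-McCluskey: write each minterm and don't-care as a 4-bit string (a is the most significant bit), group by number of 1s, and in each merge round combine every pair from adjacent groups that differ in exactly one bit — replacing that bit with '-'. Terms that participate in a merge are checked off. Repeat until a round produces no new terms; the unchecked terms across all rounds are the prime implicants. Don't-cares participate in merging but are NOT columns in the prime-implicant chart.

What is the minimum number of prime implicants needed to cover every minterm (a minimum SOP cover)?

size-2^0 implicants → 0000(✓)  0001(✓)  0011(✓)  0101(✓)  0111(✓)  1001(✓)  1010(✓)  1011(✓)  1100(✓)  1101(✓)  1110(✓)
size-2^1 implicants → -001(✓)  -011(✓)  -101(✓)  0-01(✓)  0-11(✓)  00-1(✓)  000-  01-1(✓)  1-01(✓)  1-10  10-1(✓)  101-  11-0  110-
size-2^2 implicants → --01  -0-1  0--1
Unchecked terms (primes): --01, -0-1, 0--1, 000-, 1-10, 101-, 11-0, 110-
Minterm coverage:
  m0 ⊆ 000- [E]
  m1 ⊆ --01,-0-1,0--1,000-
  m3 ⊆ -0-1,0--1
  m5 ⊆ --01,0--1
  m7 ⊆ 0--1 [E]
  m9 ⊆ --01,-0-1
  m11 ⊆ -0-1,101-
  m12 ⊆ 11-0,110-
  m14 ⊆ 1-10,11-0
E = {0--1, 000-}
Petrick residual → -0-1, 11-0
Cover = b'd + a'd + a'b'c' + abd'  |cover|=4

4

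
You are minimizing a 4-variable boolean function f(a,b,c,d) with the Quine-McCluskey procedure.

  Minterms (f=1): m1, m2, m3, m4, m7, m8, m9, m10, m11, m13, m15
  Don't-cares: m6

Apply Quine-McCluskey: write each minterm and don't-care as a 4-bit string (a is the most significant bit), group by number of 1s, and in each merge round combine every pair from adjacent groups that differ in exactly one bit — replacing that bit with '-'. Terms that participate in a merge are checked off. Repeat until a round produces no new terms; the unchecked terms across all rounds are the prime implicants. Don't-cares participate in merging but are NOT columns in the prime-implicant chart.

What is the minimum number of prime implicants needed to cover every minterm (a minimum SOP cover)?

5

Round 0: 0001✓ 0010✓ 0011✓ 0100✓ 0110✓ 0111✓ 1000✓ 1001✓ 1010✓ 1011✓ 1101✓ 1111✓
Round 1: -001✓ -010✓ -011✓ -111✓ 0-10✓ 0-11✓ 00-1✓ 001-✓ 01-0 011-✓ 1-01✓ 1-11✓ 10-0✓ 10-1✓ 100-✓ 101-✓ 11-1✓
Round 2: --11 -0-1 -01- 0-1- 1--1 10--
PIs = {--11, -0-1, -01-, 0-1-, 01-0, 1--1, 10--}
Coverage chart:
  m1: -0-1 ←essential
  m2: -01-,0-1-
  m3: --11,-0-1,-01-,0-1-
  m4: 01-0 ←essential
  m7: --11,0-1-
  m8: 10-- ←essential
  m9: -0-1,1--1,10--
  m10: -01-,10--
  m11: --11,-0-1,-01-,1--1,10--
  m13: 1--1 ←essential
  m15: --11,1--1
Essential: -0-1, 01-0, 1--1, 10--
Petrick residual → 0-1-
Min cover (5 terms): b'd + a'c + a'bd' + ad + ab'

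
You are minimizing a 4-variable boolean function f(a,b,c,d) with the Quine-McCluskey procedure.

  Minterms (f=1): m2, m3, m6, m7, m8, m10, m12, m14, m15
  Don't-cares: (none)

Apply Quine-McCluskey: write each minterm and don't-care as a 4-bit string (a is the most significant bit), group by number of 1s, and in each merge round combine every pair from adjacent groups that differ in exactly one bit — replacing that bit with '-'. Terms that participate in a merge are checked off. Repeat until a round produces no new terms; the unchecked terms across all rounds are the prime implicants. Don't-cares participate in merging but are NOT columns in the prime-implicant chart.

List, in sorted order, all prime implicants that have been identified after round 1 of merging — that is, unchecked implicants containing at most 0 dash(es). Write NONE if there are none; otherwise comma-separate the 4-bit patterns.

[col 0] 0010*, 0011*, 0110*, 0111*, 1000*, 1010*, 1100*, 1110*, 1111*
[col 1] -010*, -110*, -111*, 0-10*, 0-11*, 001-*, 011-*, 1-00*, 1-10*, 10-0*, 11-0*, 111-*
[col 2] --10, -11-, 0-1-, 1--0
Prime implicants: --10, -11-, 0-1-, 1--0

NONE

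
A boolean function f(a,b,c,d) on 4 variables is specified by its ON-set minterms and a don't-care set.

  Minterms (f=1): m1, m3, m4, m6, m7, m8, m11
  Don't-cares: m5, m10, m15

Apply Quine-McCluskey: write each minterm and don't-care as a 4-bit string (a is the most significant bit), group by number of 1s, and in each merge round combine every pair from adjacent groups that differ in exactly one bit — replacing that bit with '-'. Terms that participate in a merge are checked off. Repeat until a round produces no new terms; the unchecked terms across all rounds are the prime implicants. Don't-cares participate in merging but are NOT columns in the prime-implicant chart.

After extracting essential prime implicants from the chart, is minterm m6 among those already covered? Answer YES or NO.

[col 0] 0001*, 0011*, 0100*, 0101*, 0110*, 0111*, 1000*, 1010*, 1011*, 1111*
[col 1] -011*, -111*, 0-01*, 0-11*, 00-1*, 01-0*, 01-1*, 010-*, 011-*, 1-11*, 10-0, 101-
[col 2] --11, 0--1, 01--
Prime implicants: --11, 0--1, 01--, 10-0, 101-
PI chart (minterm → PIs covering it):
  1 | 0--1  (sole → essential)
  3 | --11,0--1
  4 | 01--  (sole → essential)
  6 | 01--  (sole → essential)
  7 | --11,0--1,01--
  8 | 10-0  (sole → essential)
  11 | --11,101-
Essential prime implicants: 0--1, 01--, 10-0

YES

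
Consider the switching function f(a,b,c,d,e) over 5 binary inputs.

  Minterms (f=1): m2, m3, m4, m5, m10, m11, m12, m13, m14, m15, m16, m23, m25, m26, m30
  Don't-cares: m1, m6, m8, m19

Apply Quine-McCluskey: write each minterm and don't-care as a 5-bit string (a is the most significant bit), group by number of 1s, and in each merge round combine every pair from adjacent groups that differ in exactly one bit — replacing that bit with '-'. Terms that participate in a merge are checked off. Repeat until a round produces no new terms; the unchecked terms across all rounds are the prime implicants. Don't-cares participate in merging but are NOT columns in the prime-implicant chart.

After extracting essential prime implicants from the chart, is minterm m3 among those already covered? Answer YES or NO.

size-2^0 implicants → 00001(✓)  00010(✓)  00011(✓)  00100(✓)  00101(✓)  00110(✓)  01000(✓)  01010(✓)  01011(✓)  01100(✓)  01101(✓)  01110(✓)  01111(✓)  10000  10011(✓)  10111(✓)  11001  11010(✓)  11110(✓)
size-2^1 implicants → -0011  -1010(✓)  -1110(✓)  0-010(✓)  0-011(✓)  0-100(✓)  0-101(✓)  0-110(✓)  00-01  00-10(✓)  000-1  0001-(✓)  001-0(✓)  0010-(✓)  01-00(✓)  01-10(✓)  01-11(✓)  010-0(✓)  0101-(✓)  011-0(✓)  011-1(✓)  0110-(✓)  0111-(✓)  10-11  11-10(✓)
size-2^2 implicants → -1-10  0--10  0-01-  0-1-0  0-10-  01--0  01-1-  011--
Unchecked terms (primes): -0011, -1-10, 0--10, 0-01-, 0-1-0, 0-10-, 00-01, 000-1, 01--0, 01-1-, 011--, 10-11, 10000, 11001
Minterm coverage:
  m2 ⊆ 0--10,0-01-
  m3 ⊆ -0011,0-01-,000-1
  m4 ⊆ 0-1-0,0-10-
  m5 ⊆ 0-10-,00-01
  m10 ⊆ -1-10,0--10,0-01-,01--0,01-1-
  m11 ⊆ 0-01-,01-1-
  m12 ⊆ 0-1-0,0-10-,01--0,011--
  m13 ⊆ 0-10-,011--
  m14 ⊆ -1-10,0--10,0-1-0,01--0,01-1-,011--
  m15 ⊆ 01-1-,011--
  m16 ⊆ 10000 [E]
  m23 ⊆ 10-11 [E]
  m25 ⊆ 11001 [E]
  m26 ⊆ -1-10 [E]
  m30 ⊆ -1-10 [E]
E = {-1-10, 10-11, 10000, 11001}

NO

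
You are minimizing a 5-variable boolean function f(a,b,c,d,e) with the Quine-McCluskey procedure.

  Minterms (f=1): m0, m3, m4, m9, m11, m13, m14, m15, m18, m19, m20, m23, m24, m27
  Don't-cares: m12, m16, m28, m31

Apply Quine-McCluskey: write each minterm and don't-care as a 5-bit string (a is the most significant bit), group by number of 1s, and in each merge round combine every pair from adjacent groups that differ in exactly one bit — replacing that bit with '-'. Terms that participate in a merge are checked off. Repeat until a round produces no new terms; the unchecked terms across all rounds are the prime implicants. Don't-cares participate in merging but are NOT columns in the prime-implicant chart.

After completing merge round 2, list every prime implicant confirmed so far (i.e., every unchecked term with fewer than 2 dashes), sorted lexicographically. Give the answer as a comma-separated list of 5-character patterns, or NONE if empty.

Round 0: 00000✓ 00011✓ 00100✓ 01001✓ 01011✓ 01100✓ 01101✓ 01110✓ 01111✓ 10000✓ 10010✓ 10011✓ 10100✓ 10111✓ 11000✓ 11011✓ 11100✓ 11111✓
Round 1: -0000✓ -0011✓ -0100✓ -1011✓ -1100✓ -1111✓ 0-011✓ 0-100✓ 00-00✓ 01-01✓ 01-11✓ 010-1✓ 011-0✓ 011-1✓ 0110-✓ 0111-✓ 1-000✓ 1-011✓ 1-100✓ 1-111✓ 10-00✓ 10-11✓ 100-0 1001- 11-00✓ 11-11✓
Round 2: --011 --100 -0-00 -1-11 01--1 011-- 1--00 1--11
PIs = {--011, --100, -0-00, -1-11, 01--1, 011--, 1--00, 1--11, 100-0, 1001-}

100-0, 1001-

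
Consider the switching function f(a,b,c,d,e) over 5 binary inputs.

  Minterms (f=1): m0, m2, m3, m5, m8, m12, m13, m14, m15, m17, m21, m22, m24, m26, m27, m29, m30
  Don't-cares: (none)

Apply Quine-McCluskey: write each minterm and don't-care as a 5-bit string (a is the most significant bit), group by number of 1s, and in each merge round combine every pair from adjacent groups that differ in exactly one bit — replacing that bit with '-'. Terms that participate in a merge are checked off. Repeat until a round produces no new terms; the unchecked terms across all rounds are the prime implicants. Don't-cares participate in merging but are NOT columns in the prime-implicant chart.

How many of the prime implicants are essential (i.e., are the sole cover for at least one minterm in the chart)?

size-2^0 implicants → 00000(✓)  00010(✓)  00011(✓)  00101(✓)  01000(✓)  01100(✓)  01101(✓)  01110(✓)  01111(✓)  10001(✓)  10101(✓)  10110(✓)  11000(✓)  11010(✓)  11011(✓)  11101(✓)  11110(✓)
size-2^1 implicants → -0101(✓)  -1000  -1101(✓)  -1110  0-000  0-101(✓)  000-0  0001-  01-00  011-0(✓)  011-1(✓)  0110-(✓)  0111-(✓)  1-101(✓)  1-110  10-01  11-10  110-0  1101-
size-2^2 implicants → --101  011--
Unchecked terms (primes): --101, -1000, -1110, 0-000, 000-0, 0001-, 01-00, 011--, 1-110, 10-01, 11-10, 110-0, 1101-
Minterm coverage:
  m0 ⊆ 0-000,000-0
  m2 ⊆ 000-0,0001-
  m3 ⊆ 0001- [E]
  m5 ⊆ --101 [E]
  m8 ⊆ -1000,0-000,01-00
  m12 ⊆ 01-00,011--
  m13 ⊆ --101,011--
  m14 ⊆ -1110,011--
  m15 ⊆ 011-- [E]
  m17 ⊆ 10-01 [E]
  m21 ⊆ --101,10-01
  m22 ⊆ 1-110 [E]
  m24 ⊆ -1000,110-0
  m26 ⊆ 11-10,110-0,1101-
  m27 ⊆ 1101- [E]
  m29 ⊆ --101 [E]
  m30 ⊆ -1110,1-110,11-10
E = {--101, 0001-, 011--, 1-110, 10-01, 1101-}

6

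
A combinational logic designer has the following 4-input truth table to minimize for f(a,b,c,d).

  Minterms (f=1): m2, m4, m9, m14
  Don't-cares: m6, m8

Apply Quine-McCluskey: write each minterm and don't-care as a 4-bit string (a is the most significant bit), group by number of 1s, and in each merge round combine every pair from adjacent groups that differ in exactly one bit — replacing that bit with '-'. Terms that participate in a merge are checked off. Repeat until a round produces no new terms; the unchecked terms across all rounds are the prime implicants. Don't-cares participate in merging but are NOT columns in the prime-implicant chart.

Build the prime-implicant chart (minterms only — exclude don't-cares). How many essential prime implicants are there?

4

Round 0: 0010✓ 0100✓ 0110✓ 1000✓ 1001✓ 1110✓
Round 1: -110 0-10 01-0 100-
PIs = {-110, 0-10, 01-0, 100-}
Coverage chart:
  m2: 0-10 ←essential
  m4: 01-0 ←essential
  m9: 100- ←essential
  m14: -110 ←essential
Essential: -110, 0-10, 01-0, 100-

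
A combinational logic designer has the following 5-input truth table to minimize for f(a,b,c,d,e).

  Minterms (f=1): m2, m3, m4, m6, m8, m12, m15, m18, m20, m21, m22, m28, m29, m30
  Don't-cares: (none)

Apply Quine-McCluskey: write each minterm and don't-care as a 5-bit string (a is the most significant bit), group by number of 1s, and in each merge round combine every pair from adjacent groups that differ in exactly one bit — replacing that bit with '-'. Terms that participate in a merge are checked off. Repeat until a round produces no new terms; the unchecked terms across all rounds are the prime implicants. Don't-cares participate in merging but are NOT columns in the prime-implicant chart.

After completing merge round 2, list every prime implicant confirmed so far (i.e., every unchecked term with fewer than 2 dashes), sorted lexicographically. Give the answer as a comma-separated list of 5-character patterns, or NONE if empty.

0001-, 01-00, 01111

Round 0: 00010✓ 00011✓ 00100✓ 00110✓ 01000✓ 01100✓ 01111 10010✓ 10100✓ 10101✓ 10110✓ 11100✓ 11101✓ 11110✓
Round 1: -0010✓ -0100✓ -0110✓ -1100✓ 0-100✓ 00-10✓ 0001- 001-0✓ 01-00 1-100✓ 1-101✓ 1-110✓ 10-10✓ 101-0✓ 1010-✓ 111-0✓ 1110-✓
Round 2: --100 -0-10 -01-0 1-1-0 1-10-
PIs = {--100, -0-10, -01-0, 0001-, 01-00, 01111, 1-1-0, 1-10-}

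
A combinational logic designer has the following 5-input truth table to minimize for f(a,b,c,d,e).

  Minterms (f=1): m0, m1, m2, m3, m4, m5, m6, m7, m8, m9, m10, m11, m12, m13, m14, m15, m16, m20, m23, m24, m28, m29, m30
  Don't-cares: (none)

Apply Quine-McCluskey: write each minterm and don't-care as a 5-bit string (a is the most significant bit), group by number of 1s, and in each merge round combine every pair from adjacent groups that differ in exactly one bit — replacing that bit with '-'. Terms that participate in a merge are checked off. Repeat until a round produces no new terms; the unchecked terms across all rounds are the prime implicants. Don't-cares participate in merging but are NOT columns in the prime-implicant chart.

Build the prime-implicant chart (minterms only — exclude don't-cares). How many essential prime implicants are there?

size-2^0 implicants → 00000(✓)  00001(✓)  00010(✓)  00011(✓)  00100(✓)  00101(✓)  00110(✓)  00111(✓)  01000(✓)  01001(✓)  01010(✓)  01011(✓)  01100(✓)  01101(✓)  01110(✓)  01111(✓)  10000(✓)  10100(✓)  10111(✓)  11000(✓)  11100(✓)  11101(✓)  11110(✓)
size-2^1 implicants → -0000(✓)  -0100(✓)  -0111  -1000(✓)  -1100(✓)  -1101(✓)  -1110(✓)  0-000(✓)  0-001(✓)  0-010(✓)  0-011(✓)  0-100(✓)  0-101(✓)  0-110(✓)  0-111(✓)  00-00(✓)  00-01(✓)  00-10(✓)  00-11(✓)  000-0(✓)  000-1(✓)  0000-(✓)  0001-(✓)  001-0(✓)  001-1(✓)  0010-(✓)  0011-(✓)  01-00(✓)  01-01(✓)  01-10(✓)  01-11(✓)  010-0(✓)  010-1(✓)  0100-(✓)  0101-(✓)  011-0(✓)  011-1(✓)  0110-(✓)  0111-(✓)  1-000(✓)  1-100(✓)  10-00(✓)  11-00(✓)  111-0(✓)  1110-(✓)
size-2^2 implicants → --000(✓)  --100(✓)  -0-00(✓)  -1-00(✓)  -11-0  -110-  0--00(✓)  0--01(✓)  0--10(✓)  0--11(✓)  0-0-0(✓)  0-0-1(✓)  0-00-(✓)  0-01-(✓)  0-1-0(✓)  0-1-1(✓)  0-10-(✓)  0-11-(✓)  00--0(✓)  00--1(✓)  00-0-(✓)  00-1-(✓)  000--(✓)  001--(✓)  01--0(✓)  01--1(✓)  01-0-(✓)  01-1-(✓)  010--(✓)  011--(✓)  1--00(✓)
size-2^3 implicants → ---00  0---0(✓)  0---1(✓)  0--0-(✓)  0--1-(✓)  0-0--(✓)  0-1--(✓)  00---(✓)  01---(✓)
size-2^4 implicants → 0----
Unchecked terms (primes): ---00, -0111, -11-0, -110-, 0----
Minterm coverage:
  m0 ⊆ ---00,0----
  m1 ⊆ 0---- [E]
  m2 ⊆ 0---- [E]
  m3 ⊆ 0---- [E]
  m4 ⊆ ---00,0----
  m5 ⊆ 0---- [E]
  m6 ⊆ 0---- [E]
  m7 ⊆ -0111,0----
  m8 ⊆ ---00,0----
  m9 ⊆ 0---- [E]
  m10 ⊆ 0---- [E]
  m11 ⊆ 0---- [E]
  m12 ⊆ ---00,-11-0,-110-,0----
  m13 ⊆ -110-,0----
  m14 ⊆ -11-0,0----
  m15 ⊆ 0---- [E]
  m16 ⊆ ---00 [E]
  m20 ⊆ ---00 [E]
  m23 ⊆ -0111 [E]
  m24 ⊆ ---00 [E]
  m28 ⊆ ---00,-11-0,-110-
  m29 ⊆ -110- [E]
  m30 ⊆ -11-0 [E]
E = {---00, -0111, -11-0, -110-, 0----}

5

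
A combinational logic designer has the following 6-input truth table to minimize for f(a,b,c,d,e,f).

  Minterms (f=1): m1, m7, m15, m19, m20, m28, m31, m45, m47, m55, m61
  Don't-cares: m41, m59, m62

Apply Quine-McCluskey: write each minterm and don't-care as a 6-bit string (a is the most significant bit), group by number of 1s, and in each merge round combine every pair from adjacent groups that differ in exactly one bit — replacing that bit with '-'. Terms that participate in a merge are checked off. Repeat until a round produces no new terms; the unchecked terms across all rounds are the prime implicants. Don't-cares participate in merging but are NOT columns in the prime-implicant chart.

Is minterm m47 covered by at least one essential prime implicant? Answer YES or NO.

NO

size-2^0 implicants → 000001  000111(✓)  001111(✓)  010011  010100(✓)  011100(✓)  011111(✓)  101001(✓)  101101(✓)  101111(✓)  110111  111011  111101(✓)  111110
size-2^1 implicants → -01111  0-1111  00-111  01-100  1-1101  101-01  1011-1
Unchecked terms (primes): -01111, 0-1111, 00-111, 000001, 01-100, 010011, 1-1101, 101-01, 1011-1, 110111, 111011, 111110
Minterm coverage:
  m1 ⊆ 000001 [E]
  m7 ⊆ 00-111 [E]
  m15 ⊆ -01111,0-1111,00-111
  m19 ⊆ 010011 [E]
  m20 ⊆ 01-100 [E]
  m28 ⊆ 01-100 [E]
  m31 ⊆ 0-1111 [E]
  m45 ⊆ 1-1101,101-01,1011-1
  m47 ⊆ -01111,1011-1
  m55 ⊆ 110111 [E]
  m61 ⊆ 1-1101 [E]
E = {0-1111, 00-111, 000001, 01-100, 010011, 1-1101, 110111}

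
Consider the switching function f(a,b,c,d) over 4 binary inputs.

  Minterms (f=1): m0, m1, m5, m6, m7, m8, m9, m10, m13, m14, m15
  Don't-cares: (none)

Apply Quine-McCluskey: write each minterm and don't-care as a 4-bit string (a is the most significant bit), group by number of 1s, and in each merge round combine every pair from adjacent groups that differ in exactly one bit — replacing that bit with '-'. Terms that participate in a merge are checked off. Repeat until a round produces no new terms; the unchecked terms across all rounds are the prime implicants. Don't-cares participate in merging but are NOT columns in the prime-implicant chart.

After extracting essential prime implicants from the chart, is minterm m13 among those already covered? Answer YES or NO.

NO

[col 0] 0000*, 0001*, 0101*, 0110*, 0111*, 1000*, 1001*, 1010*, 1101*, 1110*, 1111*
[col 1] -000*, -001*, -101*, -110*, -111*, 0-01*, 000-*, 01-1*, 011-*, 1-01*, 1-10, 10-0, 100-*, 11-1*, 111-*
[col 2] --01, -00-, -1-1, -11-
Prime implicants: --01, -00-, -1-1, -11-, 1-10, 10-0
PI chart (minterm → PIs covering it):
  0 | -00-  (sole → essential)
  1 | --01,-00-
  5 | --01,-1-1
  6 | -11-  (sole → essential)
  7 | -1-1,-11-
  8 | -00-,10-0
  9 | --01,-00-
  10 | 1-10,10-0
  13 | --01,-1-1
  14 | -11-,1-10
  15 | -1-1,-11-
Essential prime implicants: -00-, -11-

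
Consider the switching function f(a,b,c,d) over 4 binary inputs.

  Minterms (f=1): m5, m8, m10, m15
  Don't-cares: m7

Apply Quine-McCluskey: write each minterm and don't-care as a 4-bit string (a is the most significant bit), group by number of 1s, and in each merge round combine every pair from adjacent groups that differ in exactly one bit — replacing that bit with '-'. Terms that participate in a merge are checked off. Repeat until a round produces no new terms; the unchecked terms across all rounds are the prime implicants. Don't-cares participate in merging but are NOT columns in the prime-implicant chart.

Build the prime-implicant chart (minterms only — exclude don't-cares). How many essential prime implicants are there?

3

Round 0: 0101✓ 0111✓ 1000✓ 1010✓ 1111✓
Round 1: -111 01-1 10-0
PIs = {-111, 01-1, 10-0}
Coverage chart:
  m5: 01-1 ←essential
  m8: 10-0 ←essential
  m10: 10-0 ←essential
  m15: -111 ←essential
Essential: -111, 01-1, 10-0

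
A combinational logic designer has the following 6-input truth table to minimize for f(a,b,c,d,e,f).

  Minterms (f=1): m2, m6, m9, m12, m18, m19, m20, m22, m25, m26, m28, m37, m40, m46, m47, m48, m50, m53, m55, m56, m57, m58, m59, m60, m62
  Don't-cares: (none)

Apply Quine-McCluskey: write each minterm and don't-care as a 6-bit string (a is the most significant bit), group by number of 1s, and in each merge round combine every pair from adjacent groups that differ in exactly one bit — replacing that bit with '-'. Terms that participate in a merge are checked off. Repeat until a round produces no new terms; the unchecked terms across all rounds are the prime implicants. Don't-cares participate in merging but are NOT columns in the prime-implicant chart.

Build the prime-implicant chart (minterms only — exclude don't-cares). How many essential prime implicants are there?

11

Round 0: 000010✓ 000110✓ 001001✓ 001100✓ 010010✓ 010011✓ 010100✓ 010110✓ 011001✓ 011010✓ 011100✓ 100101✓ 101000✓ 101110✓ 101111✓ 110000✓ 110010✓ 110101✓ 110111✓ 111000✓ 111001✓ 111010✓ 111011✓ 111100✓ 111110✓
Round 1: -10010✓ -11001 -11010✓ -11100 0-0010✓ 0-0110✓ 0-1001 0-1100 000-10✓ 01-010✓ 01-100 010-10✓ 01001- 0101-0 1-0101 1-1000 1-1110 10111- 11-000✓ 11-010✓ 1100-0✓ 1101-1 111-00✓ 111-10✓ 1110-0✓ 1110-1✓ 11100-✓ 11101-✓ 1111-0✓
Round 2: -1-010 0-0-10 11-0-0 111--0 1110--
PIs = {-1-010, -11001, -11100, 0-0-10, 0-1001, 0-1100, 01-100, 01001-, 0101-0, 1-0101, 1-1000, 1-1110, 10111-, 11-0-0, 1101-1, 111--0, 1110--}
Coverage chart:
  m2: 0-0-10 ←essential
  m6: 0-0-10 ←essential
  m9: 0-1001 ←essential
  m12: 0-1100 ←essential
  m18: -1-010,0-0-10,01001-
  m19: 01001- ←essential
  m20: 01-100,0101-0
  m22: 0-0-10,0101-0
  m25: -11001,0-1001
  m26: -1-010 ←essential
  m28: -11100,0-1100,01-100
  m37: 1-0101 ←essential
  m40: 1-1000 ←essential
  m46: 1-1110,10111-
  m47: 10111- ←essential
  m48: 11-0-0 ←essential
  m50: -1-010,11-0-0
  m53: 1-0101,1101-1
  m55: 1101-1 ←essential
  m56: 1-1000,11-0-0,111--0,1110--
  m57: -11001,1110--
  m58: -1-010,11-0-0,111--0,1110--
  m59: 1110-- ←essential
  m60: -11100,111--0
  m62: 1-1110,111--0
Essential: -1-010, 0-0-10, 0-1001, 0-1100, 01001-, 1-0101, 1-1000, 10111-, 11-0-0, 1101-1, 1110--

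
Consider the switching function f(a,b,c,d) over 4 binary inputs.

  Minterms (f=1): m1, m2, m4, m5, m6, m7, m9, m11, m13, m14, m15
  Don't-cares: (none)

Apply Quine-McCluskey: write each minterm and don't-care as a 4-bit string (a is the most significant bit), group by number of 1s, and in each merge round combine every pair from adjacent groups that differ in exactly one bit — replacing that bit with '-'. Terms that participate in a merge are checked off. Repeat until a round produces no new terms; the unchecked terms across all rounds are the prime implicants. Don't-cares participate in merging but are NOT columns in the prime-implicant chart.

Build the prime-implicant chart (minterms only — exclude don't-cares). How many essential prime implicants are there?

Round 0: 0001✓ 0010✓ 0100✓ 0101✓ 0110✓ 0111✓ 1001✓ 1011✓ 1101✓ 1110✓ 1111✓
Round 1: -001✓ -101✓ -110✓ -111✓ 0-01✓ 0-10 01-0✓ 01-1✓ 010-✓ 011-✓ 1-01✓ 1-11✓ 10-1✓ 11-1✓ 111-✓
Round 2: --01 -1-1 -11- 01-- 1--1
PIs = {--01, -1-1, -11-, 0-10, 01--, 1--1}
Coverage chart:
  m1: --01 ←essential
  m2: 0-10 ←essential
  m4: 01-- ←essential
  m5: --01,-1-1,01--
  m6: -11-,0-10,01--
  m7: -1-1,-11-,01--
  m9: --01,1--1
  m11: 1--1 ←essential
  m13: --01,-1-1,1--1
  m14: -11- ←essential
  m15: -1-1,-11-,1--1
Essential: --01, -11-, 0-10, 01--, 1--1

5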